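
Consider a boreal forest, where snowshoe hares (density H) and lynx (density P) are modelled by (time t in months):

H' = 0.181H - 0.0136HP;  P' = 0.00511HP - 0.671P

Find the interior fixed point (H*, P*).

H* ≈ 131, P* ≈ 13.3

Set dP/dt = 0 with P > 0: 0.00511H - 0.671 = 0, so H* = 0.671/0.00511 = 131.
Set dH/dt = 0 with H > 0: 0.181 - 0.0136P = 0, so P* = 0.181/0.0136 = 13.3.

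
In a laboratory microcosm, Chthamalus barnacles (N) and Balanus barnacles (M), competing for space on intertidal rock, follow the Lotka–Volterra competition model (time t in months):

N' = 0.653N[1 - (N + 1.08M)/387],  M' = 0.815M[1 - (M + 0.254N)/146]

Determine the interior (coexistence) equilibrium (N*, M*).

N* ≈ 316, M* ≈ 65.7

Setting both brackets to zero gives the nullclines N + 1.08M = 387 and 0.254N + M = 146.
Substituting M = 146 - 0.254N into the first: N(1 - 1.08·0.254) = 387 - 1.08·146.
So N* = 229/0.726 = 316, and then M* = 146 - 0.254·316 = 65.7.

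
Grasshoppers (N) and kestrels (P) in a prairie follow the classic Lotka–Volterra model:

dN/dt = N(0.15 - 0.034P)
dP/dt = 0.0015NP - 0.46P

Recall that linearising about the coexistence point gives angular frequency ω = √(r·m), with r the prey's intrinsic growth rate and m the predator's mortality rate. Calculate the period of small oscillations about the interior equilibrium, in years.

Here r = 0.15 and m = 0.46, so r·m = 0.069.
ω = √0.069 = 0.263 per year, hence T = 2π/ω ≈ 23.9 years.

T ≈ 23.9 years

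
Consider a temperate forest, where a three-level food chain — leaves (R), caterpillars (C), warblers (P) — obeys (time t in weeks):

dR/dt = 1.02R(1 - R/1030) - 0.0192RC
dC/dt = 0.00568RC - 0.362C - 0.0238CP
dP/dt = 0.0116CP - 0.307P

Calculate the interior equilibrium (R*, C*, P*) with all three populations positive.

R* ≈ 517, C* ≈ 26.5, P* ≈ 108

From dP/dt = 0: 0.0116C* = 0.307, so C* = 26.5.
From dR/dt = 0: 1.02(1 - R*/1030) = 0.0192·26.5, giving R* = 1030·(1 - 0.498) = 517.
From dC/dt = 0: 0.00568·517 - 0.362 = 0.0238P*, so P* = 2.57/0.0238 = 108.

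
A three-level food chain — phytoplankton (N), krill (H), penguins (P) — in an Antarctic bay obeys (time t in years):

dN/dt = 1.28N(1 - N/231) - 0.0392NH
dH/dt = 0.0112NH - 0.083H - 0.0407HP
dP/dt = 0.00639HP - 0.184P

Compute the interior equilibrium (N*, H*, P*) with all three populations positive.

From dP/dt = 0: 0.00639H* = 0.184, so H* = 28.8.
From dN/dt = 0: 1.28(1 - N*/231) = 0.0392·28.8, giving N* = 231·(1 - 0.882) = 27.3.
From dH/dt = 0: 0.0112·27.3 - 0.083 = 0.0407P*, so P* = 0.223/0.0407 = 5.47.

N* ≈ 27.3, H* ≈ 28.8, P* ≈ 5.47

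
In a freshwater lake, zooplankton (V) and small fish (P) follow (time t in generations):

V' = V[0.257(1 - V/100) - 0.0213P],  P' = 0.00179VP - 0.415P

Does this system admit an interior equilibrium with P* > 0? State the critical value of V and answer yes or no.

The predator equation gives dP/dt > 0 only when V > 0.415/0.00179 = 232.
Without the predator, V → K = 100. Since 100 < 232, the predator cannot invade.

Threshold V = 232; K < 232, so no, the predator goes extinct.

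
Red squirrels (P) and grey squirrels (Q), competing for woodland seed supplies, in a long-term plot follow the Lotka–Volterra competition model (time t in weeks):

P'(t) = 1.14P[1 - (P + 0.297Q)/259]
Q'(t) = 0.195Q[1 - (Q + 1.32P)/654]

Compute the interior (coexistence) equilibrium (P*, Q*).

Setting both brackets to zero gives the nullclines P + 0.297Q = 259 and 1.32P + Q = 654.
Substituting Q = 654 - 1.32P into the first: P(1 - 0.297·1.32) = 259 - 0.297·654.
So P* = 64.8/0.608 = 107, and then Q* = 654 - 1.32·107 = 513.

P* ≈ 107, Q* ≈ 513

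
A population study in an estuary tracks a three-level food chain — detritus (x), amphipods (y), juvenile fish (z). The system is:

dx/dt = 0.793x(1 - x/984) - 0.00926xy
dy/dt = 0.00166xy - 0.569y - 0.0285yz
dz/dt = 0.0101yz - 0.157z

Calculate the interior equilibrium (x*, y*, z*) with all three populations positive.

From dz/dt = 0: 0.0101y* = 0.157, so y* = 15.5.
From dx/dt = 0: 0.793(1 - x*/984) = 0.00926·15.5, giving x* = 984·(1 - 0.182) = 805.
From dy/dt = 0: 0.00166·805 - 0.569 = 0.0285z*, so z* = 0.768/0.0285 = 26.9.

x* ≈ 805, y* ≈ 15.5, z* ≈ 26.9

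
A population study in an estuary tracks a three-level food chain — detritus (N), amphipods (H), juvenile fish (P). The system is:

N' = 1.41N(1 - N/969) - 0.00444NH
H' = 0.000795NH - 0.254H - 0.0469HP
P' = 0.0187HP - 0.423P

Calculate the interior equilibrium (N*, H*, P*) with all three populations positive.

N* ≈ 900, H* ≈ 22.6, P* ≈ 9.84

From dP/dt = 0: 0.0187H* = 0.423, so H* = 22.6.
From dN/dt = 0: 1.41(1 - N*/969) = 0.00444·22.6, giving N* = 969·(1 - 0.0712) = 900.
From dH/dt = 0: 0.000795·900 - 0.254 = 0.0469P*, so P* = 0.461/0.0469 = 9.84.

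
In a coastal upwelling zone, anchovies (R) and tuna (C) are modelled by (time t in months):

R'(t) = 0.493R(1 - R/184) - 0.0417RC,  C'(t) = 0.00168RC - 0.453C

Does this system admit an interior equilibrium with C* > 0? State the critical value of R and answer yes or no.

The predator equation gives dC/dt > 0 only when R > 0.453/0.00168 = 270.
Without the predator, R → K = 184. Since 184 < 270, the predator cannot invade.

Threshold R = 270; K < 270, so no, the predator goes extinct.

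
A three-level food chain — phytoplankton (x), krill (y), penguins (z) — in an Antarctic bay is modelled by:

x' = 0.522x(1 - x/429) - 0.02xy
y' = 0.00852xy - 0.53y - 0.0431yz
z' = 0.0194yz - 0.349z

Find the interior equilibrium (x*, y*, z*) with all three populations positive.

x* ≈ 133, y* ≈ 18, z* ≈ 14.1

From dz/dt = 0: 0.0194y* = 0.349, so y* = 18.
From dx/dt = 0: 0.522(1 - x*/429) = 0.02·18, giving x* = 429·(1 - 0.689) = 133.
From dy/dt = 0: 0.00852·133 - 0.53 = 0.0431z*, so z* = 0.606/0.0431 = 14.1.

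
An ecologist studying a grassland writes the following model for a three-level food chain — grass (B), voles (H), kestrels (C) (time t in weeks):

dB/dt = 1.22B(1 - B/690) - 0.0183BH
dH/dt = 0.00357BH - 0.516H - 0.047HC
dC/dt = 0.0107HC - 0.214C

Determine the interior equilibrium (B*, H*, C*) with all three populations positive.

From dC/dt = 0: 0.0107H* = 0.214, so H* = 20.
From dB/dt = 0: 1.22(1 - B*/690) = 0.0183·20, giving B* = 690·(1 - 0.3) = 483.
From dH/dt = 0: 0.00357·483 - 0.516 = 0.047C*, so C* = 1.21/0.047 = 25.7.

B* ≈ 483, H* ≈ 20, C* ≈ 25.7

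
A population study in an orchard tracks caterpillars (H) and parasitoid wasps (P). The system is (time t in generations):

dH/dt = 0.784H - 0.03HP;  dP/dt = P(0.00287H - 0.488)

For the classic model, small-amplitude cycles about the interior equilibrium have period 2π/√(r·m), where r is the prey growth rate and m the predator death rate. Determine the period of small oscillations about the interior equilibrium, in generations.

Here r = 0.784 and m = 0.488, so r·m = 0.383.
ω = √0.383 = 0.619 per generation, hence T = 2π/ω ≈ 10.2 generations.

T ≈ 10.2 generations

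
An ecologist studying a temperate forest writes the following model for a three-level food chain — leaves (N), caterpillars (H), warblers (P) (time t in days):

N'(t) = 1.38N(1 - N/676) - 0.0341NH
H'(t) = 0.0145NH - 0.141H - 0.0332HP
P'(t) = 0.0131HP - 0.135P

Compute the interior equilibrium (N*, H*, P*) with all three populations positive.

From dP/dt = 0: 0.0131H* = 0.135, so H* = 10.3.
From dN/dt = 0: 1.38(1 - N*/676) = 0.0341·10.3, giving N* = 676·(1 - 0.255) = 504.
From dH/dt = 0: 0.0145·504 - 0.141 = 0.0332P*, so P* = 7.16/0.0332 = 216.

N* ≈ 504, H* ≈ 10.3, P* ≈ 216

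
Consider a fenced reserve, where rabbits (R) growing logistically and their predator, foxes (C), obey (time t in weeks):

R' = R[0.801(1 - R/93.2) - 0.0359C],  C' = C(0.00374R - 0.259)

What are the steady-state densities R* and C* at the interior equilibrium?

From dC/dt = 0 with C > 0: 0.00374R* = 0.259, so R* = 69.3.
Substitute into dR/dt = 0: 0.801(1 - 69.3/93.2) = 0.0359C*.
The bracket is 0.257, giving C* = 0.206/0.0359 = 5.73.

R* ≈ 69.3, C* ≈ 5.73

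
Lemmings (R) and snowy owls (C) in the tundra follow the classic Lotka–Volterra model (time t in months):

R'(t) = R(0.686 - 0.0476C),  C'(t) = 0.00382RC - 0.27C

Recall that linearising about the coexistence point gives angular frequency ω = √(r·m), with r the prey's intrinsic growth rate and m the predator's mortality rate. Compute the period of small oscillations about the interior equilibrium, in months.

Here r = 0.686 and m = 0.27, so r·m = 0.185.
ω = √0.185 = 0.43 per month, hence T = 2π/ω ≈ 14.6 months.

T ≈ 14.6 months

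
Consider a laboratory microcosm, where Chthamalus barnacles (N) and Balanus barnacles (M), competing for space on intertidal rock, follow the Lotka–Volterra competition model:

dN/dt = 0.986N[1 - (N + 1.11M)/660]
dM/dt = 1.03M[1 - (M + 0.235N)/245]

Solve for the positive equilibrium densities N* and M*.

Setting both brackets to zero gives the nullclines N + 1.11M = 660 and 0.235N + M = 245.
Substituting M = 245 - 0.235N into the first: N(1 - 1.11·0.235) = 660 - 1.11·245.
So N* = 388/0.739 = 525, and then M* = 245 - 0.235·525 = 122.

N* ≈ 525, M* ≈ 122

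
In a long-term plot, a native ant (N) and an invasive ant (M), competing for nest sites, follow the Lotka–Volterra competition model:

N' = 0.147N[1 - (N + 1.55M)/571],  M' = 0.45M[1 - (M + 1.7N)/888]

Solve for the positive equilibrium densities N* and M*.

Setting both brackets to zero gives the nullclines N + 1.55M = 571 and 1.7N + M = 888.
Substituting M = 888 - 1.7N into the first: N(1 - 1.55·1.7) = 571 - 1.55·888.
So N* = -805/-1.63 = 493, and then M* = 888 - 1.7·493 = 50.6.

N* ≈ 493, M* ≈ 50.6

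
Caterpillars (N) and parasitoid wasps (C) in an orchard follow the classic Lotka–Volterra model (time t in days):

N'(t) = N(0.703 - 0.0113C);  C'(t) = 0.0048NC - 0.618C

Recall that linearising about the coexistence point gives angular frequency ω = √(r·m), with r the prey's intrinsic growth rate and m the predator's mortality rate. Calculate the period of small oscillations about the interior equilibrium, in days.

T ≈ 9.53 days

Here r = 0.703 and m = 0.618, so r·m = 0.434.
ω = √0.434 = 0.659 per day, hence T = 2π/ω ≈ 9.53 days.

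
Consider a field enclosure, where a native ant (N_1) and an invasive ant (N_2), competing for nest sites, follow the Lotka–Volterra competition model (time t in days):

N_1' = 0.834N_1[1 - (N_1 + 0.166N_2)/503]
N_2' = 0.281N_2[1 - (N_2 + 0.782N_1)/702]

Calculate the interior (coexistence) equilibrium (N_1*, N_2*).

Setting both brackets to zero gives the nullclines N_1 + 0.166N_2 = 503 and 0.782N_1 + N_2 = 702.
Substituting N_2 = 702 - 0.782N_1 into the first: N_1(1 - 0.166·0.782) = 503 - 0.166·702.
So N_1* = 386/0.87 = 444, and then N_2* = 702 - 0.782·444 = 355.

N_1* ≈ 444, N_2* ≈ 355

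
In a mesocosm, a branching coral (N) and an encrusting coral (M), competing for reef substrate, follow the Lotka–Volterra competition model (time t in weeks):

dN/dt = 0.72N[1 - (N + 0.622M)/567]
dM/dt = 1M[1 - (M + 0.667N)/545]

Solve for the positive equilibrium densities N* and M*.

Setting both brackets to zero gives the nullclines N + 0.622M = 567 and 0.667N + M = 545.
Substituting M = 545 - 0.667N into the first: N(1 - 0.622·0.667) = 567 - 0.622·545.
So N* = 228/0.585 = 390, and then M* = 545 - 0.667·390 = 285.

N* ≈ 390, M* ≈ 285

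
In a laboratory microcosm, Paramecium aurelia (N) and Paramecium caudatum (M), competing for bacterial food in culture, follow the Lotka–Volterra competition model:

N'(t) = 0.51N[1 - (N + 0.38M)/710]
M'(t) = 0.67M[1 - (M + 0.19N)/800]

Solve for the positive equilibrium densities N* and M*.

Setting both brackets to zero gives the nullclines N + 0.38M = 710 and 0.19N + M = 800.
Substituting M = 800 - 0.19N into the first: N(1 - 0.38·0.19) = 710 - 0.38·800.
So N* = 406/0.928 = 438, and then M* = 800 - 0.19·438 = 717.

N* ≈ 438, M* ≈ 717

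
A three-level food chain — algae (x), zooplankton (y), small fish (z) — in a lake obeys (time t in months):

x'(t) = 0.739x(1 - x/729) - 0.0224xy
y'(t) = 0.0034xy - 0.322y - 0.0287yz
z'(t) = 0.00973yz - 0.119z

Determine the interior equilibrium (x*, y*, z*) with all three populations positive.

From dz/dt = 0: 0.00973y* = 0.119, so y* = 12.2.
From dx/dt = 0: 0.739(1 - x*/729) = 0.0224·12.2, giving x* = 729·(1 - 0.371) = 459.
From dy/dt = 0: 0.0034·459 - 0.322 = 0.0287z*, so z* = 1.24/0.0287 = 43.1.

x* ≈ 459, y* ≈ 12.2, z* ≈ 43.1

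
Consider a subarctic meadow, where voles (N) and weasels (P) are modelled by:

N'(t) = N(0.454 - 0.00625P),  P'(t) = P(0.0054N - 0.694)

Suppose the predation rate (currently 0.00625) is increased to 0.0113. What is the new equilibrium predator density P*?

P* ≈ 40.2

At the interior fixed point, setting dN/dt = 0 with N > 0 fixes P* = (prey growth rate)/(NP coefficient) — independent of the other coefficients.
With the change, P* = 0.454/0.0113 = 40.2; it falls from 72.6.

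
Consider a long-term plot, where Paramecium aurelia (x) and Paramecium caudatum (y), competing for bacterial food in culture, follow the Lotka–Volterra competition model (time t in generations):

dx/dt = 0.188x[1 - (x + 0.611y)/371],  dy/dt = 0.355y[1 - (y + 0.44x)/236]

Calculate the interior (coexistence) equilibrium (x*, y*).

x* ≈ 310, y* ≈ 99.5

Setting both brackets to zero gives the nullclines x + 0.611y = 371 and 0.44x + y = 236.
Substituting y = 236 - 0.44x into the first: x(1 - 0.611·0.44) = 371 - 0.611·236.
So x* = 227/0.731 = 310, and then y* = 236 - 0.44·310 = 99.5.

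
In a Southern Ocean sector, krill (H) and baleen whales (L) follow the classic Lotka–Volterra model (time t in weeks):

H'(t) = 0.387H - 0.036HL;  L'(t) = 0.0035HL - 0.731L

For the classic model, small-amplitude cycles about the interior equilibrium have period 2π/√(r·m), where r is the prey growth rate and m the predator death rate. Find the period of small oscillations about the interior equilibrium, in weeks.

T ≈ 11.8 weeks

Here r = 0.387 and m = 0.731, so r·m = 0.283.
ω = √0.283 = 0.532 per week, hence T = 2π/ω ≈ 11.8 weeks.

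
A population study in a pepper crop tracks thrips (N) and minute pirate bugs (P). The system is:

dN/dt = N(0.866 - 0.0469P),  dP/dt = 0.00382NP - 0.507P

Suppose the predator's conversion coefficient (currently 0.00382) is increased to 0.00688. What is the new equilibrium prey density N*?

At the interior fixed point, setting dP/dt = 0 with P > 0 fixes N* = (predator death rate)/(NP coefficient) — independent of the other coefficients.
With the change, N* = 0.507/0.00688 = 73.7; it falls from 133.

N* ≈ 73.7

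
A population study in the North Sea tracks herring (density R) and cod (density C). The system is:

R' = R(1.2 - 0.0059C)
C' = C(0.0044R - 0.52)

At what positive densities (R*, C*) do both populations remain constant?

Set dC/dt = 0 with C > 0: 0.0044R - 0.52 = 0, so R* = 0.52/0.0044 = 118.
Set dR/dt = 0 with R > 0: 1.2 - 0.0059C = 0, so C* = 1.2/0.0059 = 203.

R* ≈ 118, C* ≈ 203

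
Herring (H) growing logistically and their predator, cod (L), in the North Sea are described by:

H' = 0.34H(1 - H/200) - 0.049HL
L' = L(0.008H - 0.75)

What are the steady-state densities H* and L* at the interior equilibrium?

H* ≈ 93.8, L* ≈ 3.69

From dL/dt = 0 with L > 0: 0.008H* = 0.75, so H* = 93.8.
Substitute into dH/dt = 0: 0.34(1 - 93.8/200) = 0.049L*.
The bracket is 0.531, giving L* = 0.181/0.049 = 3.69.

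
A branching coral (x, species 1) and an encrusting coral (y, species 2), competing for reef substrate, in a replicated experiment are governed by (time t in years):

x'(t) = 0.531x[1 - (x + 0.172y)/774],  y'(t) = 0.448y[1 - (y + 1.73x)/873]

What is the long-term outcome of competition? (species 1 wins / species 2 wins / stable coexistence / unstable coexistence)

species 1 excludes species 2

Compare the nullcline intercepts: K1/α12 = 774/0.172 = 4500 > K2 = 873; K2/α21 = 873/1.73 = 505 < K1 = 774.
Since the inequalities point opposite ways, species 1 can invade but species 2 cannot.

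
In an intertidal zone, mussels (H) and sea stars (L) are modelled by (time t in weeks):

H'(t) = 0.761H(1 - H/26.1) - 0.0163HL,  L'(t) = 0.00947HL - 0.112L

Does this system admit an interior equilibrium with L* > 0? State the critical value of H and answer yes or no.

The predator equation gives dL/dt > 0 only when H > 0.112/0.00947 = 11.8.
Without the predator, H → K = 26.1. Since 26.1 > 11.8, the predator can invade and persist.

Threshold H = 11.8; K > 11.8, so yes, the predator persists.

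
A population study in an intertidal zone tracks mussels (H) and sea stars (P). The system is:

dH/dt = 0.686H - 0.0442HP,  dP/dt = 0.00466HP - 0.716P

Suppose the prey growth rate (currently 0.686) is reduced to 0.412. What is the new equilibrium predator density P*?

P* ≈ 9.32

At the interior fixed point, setting dH/dt = 0 with H > 0 fixes P* = (prey growth rate)/(HP coefficient) — independent of the other coefficients.
With the change, P* = 0.412/0.0442 = 9.32; it falls from 15.5.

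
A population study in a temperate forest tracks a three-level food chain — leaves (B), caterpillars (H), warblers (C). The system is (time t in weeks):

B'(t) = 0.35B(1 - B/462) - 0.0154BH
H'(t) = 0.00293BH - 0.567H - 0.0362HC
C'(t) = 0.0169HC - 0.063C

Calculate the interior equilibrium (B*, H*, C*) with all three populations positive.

B* ≈ 386, H* ≈ 3.73, C* ≈ 15.6

From dC/dt = 0: 0.0169H* = 0.063, so H* = 3.73.
From dB/dt = 0: 0.35(1 - B*/462) = 0.0154·3.73, giving B* = 462·(1 - 0.164) = 386.
From dH/dt = 0: 0.00293·386 - 0.567 = 0.0362C*, so C* = 0.565/0.0362 = 15.6.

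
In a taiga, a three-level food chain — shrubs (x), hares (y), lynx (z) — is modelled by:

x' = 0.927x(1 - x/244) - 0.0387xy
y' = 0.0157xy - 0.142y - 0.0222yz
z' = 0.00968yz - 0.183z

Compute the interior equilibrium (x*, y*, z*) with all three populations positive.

x* ≈ 51.4, y* ≈ 18.9, z* ≈ 30

From dz/dt = 0: 0.00968y* = 0.183, so y* = 18.9.
From dx/dt = 0: 0.927(1 - x*/244) = 0.0387·18.9, giving x* = 244·(1 - 0.789) = 51.4.
From dy/dt = 0: 0.0157·51.4 - 0.142 = 0.0222z*, so z* = 0.665/0.0222 = 30.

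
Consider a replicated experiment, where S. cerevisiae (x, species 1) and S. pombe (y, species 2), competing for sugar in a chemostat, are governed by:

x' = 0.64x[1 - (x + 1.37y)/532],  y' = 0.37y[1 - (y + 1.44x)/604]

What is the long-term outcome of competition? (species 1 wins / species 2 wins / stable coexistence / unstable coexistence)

Compare the nullcline intercepts: K1/α12 = 532/1.37 = 388 < K2 = 604; K2/α21 = 604/1.44 = 419 < K1 = 532.
Since both are reversed, neither can invade when rare; the interior point is a saddle.

unstable coexistence (outcome depends on initial conditions)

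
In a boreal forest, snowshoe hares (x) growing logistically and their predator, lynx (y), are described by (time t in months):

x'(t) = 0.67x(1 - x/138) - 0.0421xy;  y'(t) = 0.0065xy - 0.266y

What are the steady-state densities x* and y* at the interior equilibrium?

From dy/dt = 0 with y > 0: 0.0065x* = 0.266, so x* = 40.9.
Substitute into dx/dt = 0: 0.67(1 - 40.9/138) = 0.0421y*.
The bracket is 0.703, giving y* = 0.471/0.0421 = 11.2.

x* ≈ 40.9, y* ≈ 11.2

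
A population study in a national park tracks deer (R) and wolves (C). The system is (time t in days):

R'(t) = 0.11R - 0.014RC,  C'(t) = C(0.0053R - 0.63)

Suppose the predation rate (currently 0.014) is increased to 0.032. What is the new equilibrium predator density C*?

C* ≈ 3.44

At the interior fixed point, setting dR/dt = 0 with R > 0 fixes C* = (prey growth rate)/(RC coefficient) — independent of the other coefficients.
With the change, C* = 0.11/0.032 = 3.44; it falls from 7.86.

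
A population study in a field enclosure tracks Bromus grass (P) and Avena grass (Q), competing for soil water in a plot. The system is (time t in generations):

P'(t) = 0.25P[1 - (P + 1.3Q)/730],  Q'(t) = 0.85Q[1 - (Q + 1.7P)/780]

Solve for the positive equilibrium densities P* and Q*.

P* ≈ 235, Q* ≈ 381

Setting both brackets to zero gives the nullclines P + 1.3Q = 730 and 1.7P + Q = 780.
Substituting Q = 780 - 1.7P into the first: P(1 - 1.3·1.7) = 730 - 1.3·780.
So P* = -284/-1.21 = 235, and then Q* = 780 - 1.7·235 = 381.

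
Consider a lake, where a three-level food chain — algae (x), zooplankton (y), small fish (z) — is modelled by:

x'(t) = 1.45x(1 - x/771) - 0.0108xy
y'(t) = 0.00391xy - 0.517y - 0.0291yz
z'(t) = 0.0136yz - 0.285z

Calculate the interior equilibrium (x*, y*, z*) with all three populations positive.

x* ≈ 651, y* ≈ 21, z* ≈ 69.7

From dz/dt = 0: 0.0136y* = 0.285, so y* = 21.
From dx/dt = 0: 1.45(1 - x*/771) = 0.0108·21, giving x* = 771·(1 - 0.156) = 651.
From dy/dt = 0: 0.00391·651 - 0.517 = 0.0291z*, so z* = 2.03/0.0291 = 69.7.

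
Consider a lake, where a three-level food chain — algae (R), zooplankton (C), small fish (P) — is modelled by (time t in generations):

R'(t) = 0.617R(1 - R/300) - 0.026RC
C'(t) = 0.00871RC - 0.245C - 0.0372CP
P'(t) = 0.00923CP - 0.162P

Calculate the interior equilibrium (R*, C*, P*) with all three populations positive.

R* ≈ 78.1, C* ≈ 17.6, P* ≈ 11.7

From dP/dt = 0: 0.00923C* = 0.162, so C* = 17.6.
From dR/dt = 0: 0.617(1 - R*/300) = 0.026·17.6, giving R* = 300·(1 - 0.74) = 78.1.
From dC/dt = 0: 0.00871·78.1 - 0.245 = 0.0372P*, so P* = 0.435/0.0372 = 11.7.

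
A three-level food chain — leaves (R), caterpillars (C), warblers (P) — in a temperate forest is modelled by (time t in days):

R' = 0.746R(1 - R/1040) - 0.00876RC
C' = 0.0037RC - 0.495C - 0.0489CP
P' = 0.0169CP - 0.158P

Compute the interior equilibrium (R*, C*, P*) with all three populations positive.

From dP/dt = 0: 0.0169C* = 0.158, so C* = 9.35.
From dR/dt = 0: 0.746(1 - R*/1040) = 0.00876·9.35, giving R* = 1040·(1 - 0.11) = 926.
From dC/dt = 0: 0.0037·926 - 0.495 = 0.0489P*, so P* = 2.93/0.0489 = 59.9.

R* ≈ 926, C* ≈ 9.35, P* ≈ 59.9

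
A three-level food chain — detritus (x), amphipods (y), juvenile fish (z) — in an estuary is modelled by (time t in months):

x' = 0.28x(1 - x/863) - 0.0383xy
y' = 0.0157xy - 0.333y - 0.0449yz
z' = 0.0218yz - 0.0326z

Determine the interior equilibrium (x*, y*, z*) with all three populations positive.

x* ≈ 686, y* ≈ 1.5, z* ≈ 233

From dz/dt = 0: 0.0218y* = 0.0326, so y* = 1.5.
From dx/dt = 0: 0.28(1 - x*/863) = 0.0383·1.5, giving x* = 863·(1 - 0.205) = 686.
From dy/dt = 0: 0.0157·686 - 0.333 = 0.0449z*, so z* = 10.4/0.0449 = 233.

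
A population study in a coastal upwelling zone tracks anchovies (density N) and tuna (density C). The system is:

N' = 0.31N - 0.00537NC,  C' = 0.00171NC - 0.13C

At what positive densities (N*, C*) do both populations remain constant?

N* ≈ 76, C* ≈ 57.7

Set dC/dt = 0 with C > 0: 0.00171N - 0.13 = 0, so N* = 0.13/0.00171 = 76.
Set dN/dt = 0 with N > 0: 0.31 - 0.00537C = 0, so C* = 0.31/0.00537 = 57.7.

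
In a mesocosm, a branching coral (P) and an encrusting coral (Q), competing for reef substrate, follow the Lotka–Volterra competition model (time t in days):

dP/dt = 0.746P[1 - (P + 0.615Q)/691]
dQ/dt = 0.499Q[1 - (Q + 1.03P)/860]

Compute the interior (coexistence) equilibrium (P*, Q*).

Setting both brackets to zero gives the nullclines P + 0.615Q = 691 and 1.03P + Q = 860.
Substituting Q = 860 - 1.03P into the first: P(1 - 0.615·1.03) = 691 - 0.615·860.
So P* = 162/0.367 = 442, and then Q* = 860 - 1.03·442 = 405.

P* ≈ 442, Q* ≈ 405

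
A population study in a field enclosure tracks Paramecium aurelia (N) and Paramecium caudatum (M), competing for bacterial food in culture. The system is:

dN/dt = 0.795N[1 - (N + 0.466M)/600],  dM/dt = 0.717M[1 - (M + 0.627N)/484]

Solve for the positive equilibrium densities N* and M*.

N* ≈ 529, M* ≈ 152

Setting both brackets to zero gives the nullclines N + 0.466M = 600 and 0.627N + M = 484.
Substituting M = 484 - 0.627N into the first: N(1 - 0.466·0.627) = 600 - 0.466·484.
So N* = 374/0.708 = 529, and then M* = 484 - 0.627·529 = 152.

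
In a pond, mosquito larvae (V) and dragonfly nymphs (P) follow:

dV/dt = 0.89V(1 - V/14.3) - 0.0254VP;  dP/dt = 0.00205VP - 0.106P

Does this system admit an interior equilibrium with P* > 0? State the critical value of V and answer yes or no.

The predator equation gives dP/dt > 0 only when V > 0.106/0.00205 = 51.7.
Without the predator, V → K = 14.3. Since 14.3 < 51.7, the predator cannot invade.

Threshold V = 51.7; K < 51.7, so no, the predator goes extinct.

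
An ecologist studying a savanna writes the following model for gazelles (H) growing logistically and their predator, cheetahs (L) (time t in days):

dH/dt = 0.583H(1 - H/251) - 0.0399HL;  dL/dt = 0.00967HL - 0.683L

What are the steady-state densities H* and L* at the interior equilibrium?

H* ≈ 70.6, L* ≈ 10.5

From dL/dt = 0 with L > 0: 0.00967H* = 0.683, so H* = 70.6.
Substitute into dH/dt = 0: 0.583(1 - 70.6/251) = 0.0399L*.
The bracket is 0.719, giving L* = 0.419/0.0399 = 10.5.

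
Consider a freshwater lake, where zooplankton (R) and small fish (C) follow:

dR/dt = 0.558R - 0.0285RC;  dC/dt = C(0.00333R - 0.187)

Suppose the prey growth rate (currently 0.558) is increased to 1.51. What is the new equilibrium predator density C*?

At the interior fixed point, setting dR/dt = 0 with R > 0 fixes C* = (prey growth rate)/(RC coefficient) — independent of the other coefficients.
With the change, C* = 1.51/0.0285 = 53; it rises from 19.6.

C* ≈ 53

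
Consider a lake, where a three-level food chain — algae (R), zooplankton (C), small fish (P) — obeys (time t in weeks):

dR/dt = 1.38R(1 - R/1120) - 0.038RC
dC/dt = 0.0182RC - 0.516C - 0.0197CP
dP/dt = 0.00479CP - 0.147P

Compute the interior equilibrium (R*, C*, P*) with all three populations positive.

R* ≈ 174, C* ≈ 30.7, P* ≈ 134

From dP/dt = 0: 0.00479C* = 0.147, so C* = 30.7.
From dR/dt = 0: 1.38(1 - R*/1120) = 0.038·30.7, giving R* = 1120·(1 - 0.845) = 174.
From dC/dt = 0: 0.0182·174 - 0.516 = 0.0197P*, so P* = 2.64/0.0197 = 134.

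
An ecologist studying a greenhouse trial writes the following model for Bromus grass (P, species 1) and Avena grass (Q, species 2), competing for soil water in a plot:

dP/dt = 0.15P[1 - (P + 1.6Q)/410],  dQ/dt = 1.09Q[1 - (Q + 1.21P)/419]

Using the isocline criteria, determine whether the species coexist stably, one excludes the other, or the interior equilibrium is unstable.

Compare the nullcline intercepts: K1/α12 = 410/1.6 = 256 < K2 = 419; K2/α21 = 419/1.21 = 346 < K1 = 410.
Since both are reversed, neither can invade when rare; the interior point is a saddle.

unstable coexistence (outcome depends on initial conditions)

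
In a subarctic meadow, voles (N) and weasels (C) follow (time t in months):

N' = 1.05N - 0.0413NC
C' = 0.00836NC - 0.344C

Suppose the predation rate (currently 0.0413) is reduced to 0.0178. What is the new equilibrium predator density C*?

At the interior fixed point, setting dN/dt = 0 with N > 0 fixes C* = (prey growth rate)/(NC coefficient) — independent of the other coefficients.
With the change, C* = 1.05/0.0178 = 59; it rises from 25.4.

C* ≈ 59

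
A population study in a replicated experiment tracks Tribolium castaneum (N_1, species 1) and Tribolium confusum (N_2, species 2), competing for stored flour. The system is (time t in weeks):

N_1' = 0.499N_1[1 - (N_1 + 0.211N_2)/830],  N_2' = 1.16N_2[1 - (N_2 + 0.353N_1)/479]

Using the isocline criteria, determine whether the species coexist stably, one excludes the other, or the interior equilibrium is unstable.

stable coexistence

Compare the nullcline intercepts: K1/α12 = 830/0.211 = 3930 > K2 = 479; K2/α21 = 479/0.353 = 1360 > K1 = 830.
Since both inequalities hold, each species can invade when rare, so the interior equilibrium is stable.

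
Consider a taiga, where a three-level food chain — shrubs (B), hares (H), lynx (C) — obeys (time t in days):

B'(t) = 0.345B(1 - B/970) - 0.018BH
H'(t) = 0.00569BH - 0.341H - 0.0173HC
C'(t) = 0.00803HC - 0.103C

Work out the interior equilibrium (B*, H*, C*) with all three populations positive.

B* ≈ 321, H* ≈ 12.8, C* ≈ 85.8

From dC/dt = 0: 0.00803H* = 0.103, so H* = 12.8.
From dB/dt = 0: 0.345(1 - B*/970) = 0.018·12.8, giving B* = 970·(1 - 0.669) = 321.
From dH/dt = 0: 0.00569·321 - 0.341 = 0.0173C*, so C* = 1.48/0.0173 = 85.8.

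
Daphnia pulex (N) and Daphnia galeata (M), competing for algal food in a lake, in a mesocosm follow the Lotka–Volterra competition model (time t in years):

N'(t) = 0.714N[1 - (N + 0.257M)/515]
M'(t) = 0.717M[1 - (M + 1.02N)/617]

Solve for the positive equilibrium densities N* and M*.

Setting both brackets to zero gives the nullclines N + 0.257M = 515 and 1.02N + M = 617.
Substituting M = 617 - 1.02N into the first: N(1 - 0.257·1.02) = 515 - 0.257·617.
So N* = 356/0.738 = 483, and then M* = 617 - 1.02·483 = 124.

N* ≈ 483, M* ≈ 124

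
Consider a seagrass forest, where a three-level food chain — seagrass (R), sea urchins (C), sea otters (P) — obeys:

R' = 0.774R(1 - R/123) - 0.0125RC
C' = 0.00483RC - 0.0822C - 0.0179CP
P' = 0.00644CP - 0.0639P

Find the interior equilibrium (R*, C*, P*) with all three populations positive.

R* ≈ 103, C* ≈ 9.92, P* ≈ 23.3

From dP/dt = 0: 0.00644C* = 0.0639, so C* = 9.92.
From dR/dt = 0: 0.774(1 - R*/123) = 0.0125·9.92, giving R* = 123·(1 - 0.16) = 103.
From dC/dt = 0: 0.00483·103 - 0.0822 = 0.0179P*, so P* = 0.417/0.0179 = 23.3.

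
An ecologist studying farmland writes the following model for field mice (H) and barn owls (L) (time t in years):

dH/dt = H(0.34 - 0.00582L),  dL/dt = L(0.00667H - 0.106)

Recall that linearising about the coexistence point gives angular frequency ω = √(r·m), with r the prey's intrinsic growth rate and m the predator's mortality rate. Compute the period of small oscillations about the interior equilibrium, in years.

Here r = 0.34 and m = 0.106, so r·m = 0.036.
ω = √0.036 = 0.19 per year, hence T = 2π/ω ≈ 33.1 years.

T ≈ 33.1 years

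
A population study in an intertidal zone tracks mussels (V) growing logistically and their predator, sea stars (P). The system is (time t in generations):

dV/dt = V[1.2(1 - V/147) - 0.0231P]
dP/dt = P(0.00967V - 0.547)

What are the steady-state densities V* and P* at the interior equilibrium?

V* ≈ 56.6, P* ≈ 32

From dP/dt = 0 with P > 0: 0.00967V* = 0.547, so V* = 56.6.
Substitute into dV/dt = 0: 1.2(1 - 56.6/147) = 0.0231P*.
The bracket is 0.615, giving P* = 0.738/0.0231 = 32.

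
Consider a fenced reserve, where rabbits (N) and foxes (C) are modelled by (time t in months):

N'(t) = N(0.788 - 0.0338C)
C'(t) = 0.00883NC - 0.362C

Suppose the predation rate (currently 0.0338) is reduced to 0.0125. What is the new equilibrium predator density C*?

C* ≈ 63

At the interior fixed point, setting dN/dt = 0 with N > 0 fixes C* = (prey growth rate)/(NC coefficient) — independent of the other coefficients.
With the change, C* = 0.788/0.0125 = 63; it rises from 23.3.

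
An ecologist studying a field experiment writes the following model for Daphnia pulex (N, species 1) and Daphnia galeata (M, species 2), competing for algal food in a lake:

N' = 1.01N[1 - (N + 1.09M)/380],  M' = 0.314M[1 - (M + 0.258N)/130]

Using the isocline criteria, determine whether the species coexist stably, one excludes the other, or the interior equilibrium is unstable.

stable coexistence

Compare the nullcline intercepts: K1/α12 = 380/1.09 = 349 > K2 = 130; K2/α21 = 130/0.258 = 504 > K1 = 380.
Since both inequalities hold, each species can invade when rare, so the interior equilibrium is stable.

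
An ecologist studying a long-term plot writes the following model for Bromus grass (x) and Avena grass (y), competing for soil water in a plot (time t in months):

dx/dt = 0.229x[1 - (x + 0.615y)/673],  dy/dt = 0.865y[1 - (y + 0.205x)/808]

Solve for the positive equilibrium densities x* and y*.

Setting both brackets to zero gives the nullclines x + 0.615y = 673 and 0.205x + y = 808.
Substituting y = 808 - 0.205x into the first: x(1 - 0.615·0.205) = 673 - 0.615·808.
So x* = 176/0.874 = 201, and then y* = 808 - 0.205·201 = 767.

x* ≈ 201, y* ≈ 767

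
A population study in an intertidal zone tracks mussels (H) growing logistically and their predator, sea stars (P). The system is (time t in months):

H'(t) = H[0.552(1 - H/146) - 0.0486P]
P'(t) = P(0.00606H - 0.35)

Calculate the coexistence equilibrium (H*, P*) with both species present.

From dP/dt = 0 with P > 0: 0.00606H* = 0.35, so H* = 57.8.
Substitute into dH/dt = 0: 0.552(1 - 57.8/146) = 0.0486P*.
The bracket is 0.604, giving P* = 0.334/0.0486 = 6.86.

H* ≈ 57.8, P* ≈ 6.86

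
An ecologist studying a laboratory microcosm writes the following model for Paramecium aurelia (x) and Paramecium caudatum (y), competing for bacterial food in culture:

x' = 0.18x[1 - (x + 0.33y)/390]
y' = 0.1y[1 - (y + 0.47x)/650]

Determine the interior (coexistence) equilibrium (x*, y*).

x* ≈ 208, y* ≈ 552

Setting both brackets to zero gives the nullclines x + 0.33y = 390 and 0.47x + y = 650.
Substituting y = 650 - 0.47x into the first: x(1 - 0.33·0.47) = 390 - 0.33·650.
So x* = 176/0.845 = 208, and then y* = 650 - 0.47·208 = 552.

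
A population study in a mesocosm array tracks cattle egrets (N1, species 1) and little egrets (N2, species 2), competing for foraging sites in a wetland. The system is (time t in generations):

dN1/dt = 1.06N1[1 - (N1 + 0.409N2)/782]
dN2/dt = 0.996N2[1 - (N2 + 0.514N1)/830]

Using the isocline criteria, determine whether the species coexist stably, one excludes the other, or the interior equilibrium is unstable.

stable coexistence

Compare the nullcline intercepts: K1/α12 = 782/0.409 = 1910 > K2 = 830; K2/α21 = 830/0.514 = 1610 > K1 = 782.
Since both inequalities hold, each species can invade when rare, so the interior equilibrium is stable.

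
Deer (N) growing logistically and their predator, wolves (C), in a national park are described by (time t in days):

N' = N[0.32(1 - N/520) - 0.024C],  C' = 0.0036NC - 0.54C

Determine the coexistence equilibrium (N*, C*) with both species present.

N* ≈ 150, C* ≈ 9.49

From dC/dt = 0 with C > 0: 0.0036N* = 0.54, so N* = 150.
Substitute into dN/dt = 0: 0.32(1 - 150/520) = 0.024C*.
The bracket is 0.712, giving C* = 0.228/0.024 = 9.49.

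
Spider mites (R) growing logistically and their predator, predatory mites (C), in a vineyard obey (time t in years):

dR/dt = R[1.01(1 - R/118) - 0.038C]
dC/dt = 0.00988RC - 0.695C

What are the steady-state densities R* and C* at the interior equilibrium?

R* ≈ 70.3, C* ≈ 10.7

From dC/dt = 0 with C > 0: 0.00988R* = 0.695, so R* = 70.3.
Substitute into dR/dt = 0: 1.01(1 - 70.3/118) = 0.038C*.
The bracket is 0.404, giving C* = 0.408/0.038 = 10.7.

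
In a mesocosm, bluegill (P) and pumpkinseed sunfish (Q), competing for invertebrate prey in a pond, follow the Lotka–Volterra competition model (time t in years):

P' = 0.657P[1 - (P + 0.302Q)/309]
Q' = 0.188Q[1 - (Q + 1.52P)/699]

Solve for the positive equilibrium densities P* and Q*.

Setting both brackets to zero gives the nullclines P + 0.302Q = 309 and 1.52P + Q = 699.
Substituting Q = 699 - 1.52P into the first: P(1 - 0.302·1.52) = 309 - 0.302·699.
So P* = 97.9/0.541 = 181, and then Q* = 699 - 1.52·181 = 424.

P* ≈ 181, Q* ≈ 424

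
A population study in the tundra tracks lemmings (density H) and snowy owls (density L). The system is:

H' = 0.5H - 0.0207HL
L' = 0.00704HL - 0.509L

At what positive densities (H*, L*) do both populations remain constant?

H* ≈ 72.3, L* ≈ 24.2

Set dL/dt = 0 with L > 0: 0.00704H - 0.509 = 0, so H* = 0.509/0.00704 = 72.3.
Set dH/dt = 0 with H > 0: 0.5 - 0.0207L = 0, so L* = 0.5/0.0207 = 24.2.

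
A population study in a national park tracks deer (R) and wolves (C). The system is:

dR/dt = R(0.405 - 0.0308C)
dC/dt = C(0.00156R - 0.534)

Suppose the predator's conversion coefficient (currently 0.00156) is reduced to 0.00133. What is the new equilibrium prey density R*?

At the interior fixed point, setting dC/dt = 0 with C > 0 fixes R* = (predator death rate)/(RC coefficient) — independent of the other coefficients.
With the change, R* = 0.534/0.00133 = 402; it rises from 342.

R* ≈ 402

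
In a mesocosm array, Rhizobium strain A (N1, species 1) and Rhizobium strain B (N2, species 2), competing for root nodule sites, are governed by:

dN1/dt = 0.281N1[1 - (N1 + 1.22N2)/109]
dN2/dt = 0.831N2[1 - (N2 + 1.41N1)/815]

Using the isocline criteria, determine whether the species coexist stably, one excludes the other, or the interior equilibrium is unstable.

Compare the nullcline intercepts: K1/α12 = 109/1.22 = 89.3 < K2 = 815; K2/α21 = 815/1.41 = 578 > K1 = 109.
Since the inequalities point opposite ways, species 2 can invade but species 1 cannot.

species 2 excludes species 1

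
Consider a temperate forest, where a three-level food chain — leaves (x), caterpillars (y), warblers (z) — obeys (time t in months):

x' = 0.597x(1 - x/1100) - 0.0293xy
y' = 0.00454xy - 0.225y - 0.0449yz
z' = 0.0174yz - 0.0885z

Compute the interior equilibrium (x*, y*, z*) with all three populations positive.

x* ≈ 825, y* ≈ 5.09, z* ≈ 78.4

From dz/dt = 0: 0.0174y* = 0.0885, so y* = 5.09.
From dx/dt = 0: 0.597(1 - x*/1100) = 0.0293·5.09, giving x* = 1100·(1 - 0.25) = 825.
From dy/dt = 0: 0.00454·825 - 0.225 = 0.0449z*, so z* = 3.52/0.0449 = 78.4.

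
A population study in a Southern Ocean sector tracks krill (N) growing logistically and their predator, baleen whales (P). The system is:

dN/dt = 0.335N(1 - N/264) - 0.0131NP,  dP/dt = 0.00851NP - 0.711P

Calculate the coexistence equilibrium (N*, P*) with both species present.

N* ≈ 83.5, P* ≈ 17.5

From dP/dt = 0 with P > 0: 0.00851N* = 0.711, so N* = 83.5.
Substitute into dN/dt = 0: 0.335(1 - 83.5/264) = 0.0131P*.
The bracket is 0.684, giving P* = 0.229/0.0131 = 17.5.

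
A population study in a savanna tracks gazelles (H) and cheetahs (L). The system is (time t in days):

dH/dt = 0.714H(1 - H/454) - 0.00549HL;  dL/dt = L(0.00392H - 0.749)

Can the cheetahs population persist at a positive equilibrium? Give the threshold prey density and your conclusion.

Threshold H = 191; K > 191, so yes, the predator persists.

The predator equation gives dL/dt > 0 only when H > 0.749/0.00392 = 191.
Without the predator, H → K = 454. Since 454 > 191, the predator can invade and persist.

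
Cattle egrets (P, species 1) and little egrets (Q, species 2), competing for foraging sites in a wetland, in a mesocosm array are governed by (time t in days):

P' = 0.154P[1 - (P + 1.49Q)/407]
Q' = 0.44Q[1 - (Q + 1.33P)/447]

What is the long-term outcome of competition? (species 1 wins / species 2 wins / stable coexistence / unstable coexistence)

unstable coexistence (outcome depends on initial conditions)

Compare the nullcline intercepts: K1/α12 = 407/1.49 = 273 < K2 = 447; K2/α21 = 447/1.33 = 336 < K1 = 407.
Since both are reversed, neither can invade when rare; the interior point is a saddle.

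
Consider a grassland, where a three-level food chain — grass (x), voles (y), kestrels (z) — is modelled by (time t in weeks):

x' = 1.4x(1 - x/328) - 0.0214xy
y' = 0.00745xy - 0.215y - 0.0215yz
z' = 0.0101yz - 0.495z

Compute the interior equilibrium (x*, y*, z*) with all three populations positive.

From dz/dt = 0: 0.0101y* = 0.495, so y* = 49.
From dx/dt = 0: 1.4(1 - x*/328) = 0.0214·49, giving x* = 328·(1 - 0.749) = 82.3.
From dy/dt = 0: 0.00745·82.3 - 0.215 = 0.0215z*, so z* = 0.398/0.0215 = 18.5.

x* ≈ 82.3, y* ≈ 49, z* ≈ 18.5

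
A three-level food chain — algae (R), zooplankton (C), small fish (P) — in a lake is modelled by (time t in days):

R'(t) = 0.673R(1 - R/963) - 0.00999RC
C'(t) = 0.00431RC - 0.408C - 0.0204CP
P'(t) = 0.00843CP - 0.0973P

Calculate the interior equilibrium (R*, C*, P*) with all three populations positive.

R* ≈ 798, C* ≈ 11.5, P* ≈ 149

From dP/dt = 0: 0.00843C* = 0.0973, so C* = 11.5.
From dR/dt = 0: 0.673(1 - R*/963) = 0.00999·11.5, giving R* = 963·(1 - 0.171) = 798.
From dC/dt = 0: 0.00431·798 - 0.408 = 0.0204P*, so P* = 3.03/0.0204 = 149.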